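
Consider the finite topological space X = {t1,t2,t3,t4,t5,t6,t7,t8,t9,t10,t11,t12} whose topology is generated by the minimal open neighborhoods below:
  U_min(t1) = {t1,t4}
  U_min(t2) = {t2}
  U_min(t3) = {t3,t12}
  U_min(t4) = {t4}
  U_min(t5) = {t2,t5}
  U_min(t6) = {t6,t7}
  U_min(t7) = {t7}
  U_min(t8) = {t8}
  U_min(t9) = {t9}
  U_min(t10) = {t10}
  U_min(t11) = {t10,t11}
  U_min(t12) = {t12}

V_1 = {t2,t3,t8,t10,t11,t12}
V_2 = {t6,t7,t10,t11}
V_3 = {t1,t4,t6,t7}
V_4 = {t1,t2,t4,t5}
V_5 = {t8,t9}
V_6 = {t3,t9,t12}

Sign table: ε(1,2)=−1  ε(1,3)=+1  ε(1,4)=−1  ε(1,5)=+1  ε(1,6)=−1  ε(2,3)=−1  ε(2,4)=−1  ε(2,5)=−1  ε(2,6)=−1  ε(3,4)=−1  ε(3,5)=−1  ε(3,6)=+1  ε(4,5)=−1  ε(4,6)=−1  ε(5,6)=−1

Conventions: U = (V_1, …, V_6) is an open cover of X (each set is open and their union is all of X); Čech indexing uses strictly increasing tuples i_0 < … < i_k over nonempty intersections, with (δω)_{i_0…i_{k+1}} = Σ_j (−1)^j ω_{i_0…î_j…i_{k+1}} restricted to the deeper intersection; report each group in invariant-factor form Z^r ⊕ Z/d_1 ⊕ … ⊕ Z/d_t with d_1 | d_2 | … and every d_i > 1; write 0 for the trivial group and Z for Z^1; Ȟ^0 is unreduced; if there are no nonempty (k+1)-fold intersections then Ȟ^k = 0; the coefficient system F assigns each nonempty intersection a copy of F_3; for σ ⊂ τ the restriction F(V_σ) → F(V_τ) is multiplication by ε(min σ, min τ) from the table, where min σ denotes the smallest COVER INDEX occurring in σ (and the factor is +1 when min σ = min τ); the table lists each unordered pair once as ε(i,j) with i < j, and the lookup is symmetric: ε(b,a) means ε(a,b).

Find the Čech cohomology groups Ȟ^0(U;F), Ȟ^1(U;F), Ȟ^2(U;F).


cover nerve:
  V12={t10,t11} V14={t2} V15={t8} V16={t3,t12} V23={t6,t7} V34={t1,t4} V56={t9}
C dims 6,7; δ0: rk_F3 5
Ȟ^0: (6−5)−0=1 ⇒ Z/3
Ȟ^1: (7−0)−5=2 ⇒ Z/3 ⊕ Z/3
Ȟ^2: (0−0)−0=0 ⇒ 0

Ȟ^0 ≅ Z/3, Ȟ^1 ≅ Z/3 ⊕ Z/3 and Ȟ^2 ≅ 0


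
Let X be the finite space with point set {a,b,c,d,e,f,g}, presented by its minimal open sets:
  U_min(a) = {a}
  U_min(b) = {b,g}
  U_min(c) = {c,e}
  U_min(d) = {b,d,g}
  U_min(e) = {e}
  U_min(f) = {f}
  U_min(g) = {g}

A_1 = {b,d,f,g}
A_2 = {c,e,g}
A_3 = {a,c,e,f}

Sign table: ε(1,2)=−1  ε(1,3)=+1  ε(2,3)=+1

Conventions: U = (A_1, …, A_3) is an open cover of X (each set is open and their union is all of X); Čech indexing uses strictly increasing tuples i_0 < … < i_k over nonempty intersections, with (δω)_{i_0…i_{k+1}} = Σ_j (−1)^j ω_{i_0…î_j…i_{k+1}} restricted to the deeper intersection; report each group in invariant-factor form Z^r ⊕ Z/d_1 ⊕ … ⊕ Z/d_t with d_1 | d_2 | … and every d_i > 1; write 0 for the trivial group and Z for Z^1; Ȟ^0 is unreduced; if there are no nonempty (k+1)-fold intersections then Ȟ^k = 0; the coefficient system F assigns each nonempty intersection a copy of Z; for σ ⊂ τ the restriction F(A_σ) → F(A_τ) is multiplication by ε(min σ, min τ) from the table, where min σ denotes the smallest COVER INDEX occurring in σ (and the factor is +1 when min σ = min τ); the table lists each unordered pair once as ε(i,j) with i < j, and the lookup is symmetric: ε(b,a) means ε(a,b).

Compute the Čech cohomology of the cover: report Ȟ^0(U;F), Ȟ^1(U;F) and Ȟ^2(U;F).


cover nerve:
  A12={g} A13={f} A23={c,e}
C dims 3,3; δ0: rk 3, SNF 1^2·2
Ȟ^0: (3−3)−0=0 ⇒ 0
Ȟ^1: (3−0)−3=0 plus torsion [2] ⇒ Z/2
Ȟ^2: (0−0)−0=0 ⇒ 0

Ȟ^0 = 0; Ȟ^1 = Z/2; Ȟ^2 = 0


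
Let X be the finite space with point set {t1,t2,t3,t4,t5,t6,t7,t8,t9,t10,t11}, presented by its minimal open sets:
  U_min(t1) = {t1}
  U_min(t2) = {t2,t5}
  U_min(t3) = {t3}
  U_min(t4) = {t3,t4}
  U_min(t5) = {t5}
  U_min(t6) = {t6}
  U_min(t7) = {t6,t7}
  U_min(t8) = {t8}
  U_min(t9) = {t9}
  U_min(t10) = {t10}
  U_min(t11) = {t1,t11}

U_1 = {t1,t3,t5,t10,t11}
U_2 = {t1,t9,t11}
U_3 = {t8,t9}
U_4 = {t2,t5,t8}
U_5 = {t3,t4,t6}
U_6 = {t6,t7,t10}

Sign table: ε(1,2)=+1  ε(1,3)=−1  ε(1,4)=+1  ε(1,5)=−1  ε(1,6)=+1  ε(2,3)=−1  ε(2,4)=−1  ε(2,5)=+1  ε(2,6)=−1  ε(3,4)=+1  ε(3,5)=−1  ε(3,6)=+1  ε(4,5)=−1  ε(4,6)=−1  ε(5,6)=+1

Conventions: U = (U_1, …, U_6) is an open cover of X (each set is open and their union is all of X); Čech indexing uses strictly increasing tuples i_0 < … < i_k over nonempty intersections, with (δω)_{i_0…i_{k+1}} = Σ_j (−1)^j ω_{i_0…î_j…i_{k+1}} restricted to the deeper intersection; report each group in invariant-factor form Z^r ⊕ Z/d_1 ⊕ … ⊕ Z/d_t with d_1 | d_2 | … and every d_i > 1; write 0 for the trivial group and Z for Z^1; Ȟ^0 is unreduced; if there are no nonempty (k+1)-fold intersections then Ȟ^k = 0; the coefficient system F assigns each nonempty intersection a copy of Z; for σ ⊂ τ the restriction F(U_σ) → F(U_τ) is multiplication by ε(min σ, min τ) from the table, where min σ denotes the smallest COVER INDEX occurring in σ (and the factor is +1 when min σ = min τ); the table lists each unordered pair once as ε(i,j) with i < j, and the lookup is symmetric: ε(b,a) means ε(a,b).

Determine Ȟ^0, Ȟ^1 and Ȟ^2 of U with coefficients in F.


Ȟ^0(U;F) ≅ 0, Ȟ^1(U;F) ≅ Z ⊕ Z/2, Ȟ^2(U;F) ≅ 0

nerve of the cover:
  U12={t1,t11} U14={t5} U15={t3} U16={t10} U23={t9} U34={t8} U56={t6}
C dims 6,7; δ0: rk 6, SNF 1^5·2
Ȟ^0 = (6 − 6) − 0 = 0, so Ȟ^0 ≅ 0
Ȟ^1 = (7 − 0) − 6 = 1 plus torsion [2], so Ȟ^1 ≅ Z ⊕ Z/2
Ȟ^2 = (0 − 0) − 0 = 0, so Ȟ^2 ≅ 0


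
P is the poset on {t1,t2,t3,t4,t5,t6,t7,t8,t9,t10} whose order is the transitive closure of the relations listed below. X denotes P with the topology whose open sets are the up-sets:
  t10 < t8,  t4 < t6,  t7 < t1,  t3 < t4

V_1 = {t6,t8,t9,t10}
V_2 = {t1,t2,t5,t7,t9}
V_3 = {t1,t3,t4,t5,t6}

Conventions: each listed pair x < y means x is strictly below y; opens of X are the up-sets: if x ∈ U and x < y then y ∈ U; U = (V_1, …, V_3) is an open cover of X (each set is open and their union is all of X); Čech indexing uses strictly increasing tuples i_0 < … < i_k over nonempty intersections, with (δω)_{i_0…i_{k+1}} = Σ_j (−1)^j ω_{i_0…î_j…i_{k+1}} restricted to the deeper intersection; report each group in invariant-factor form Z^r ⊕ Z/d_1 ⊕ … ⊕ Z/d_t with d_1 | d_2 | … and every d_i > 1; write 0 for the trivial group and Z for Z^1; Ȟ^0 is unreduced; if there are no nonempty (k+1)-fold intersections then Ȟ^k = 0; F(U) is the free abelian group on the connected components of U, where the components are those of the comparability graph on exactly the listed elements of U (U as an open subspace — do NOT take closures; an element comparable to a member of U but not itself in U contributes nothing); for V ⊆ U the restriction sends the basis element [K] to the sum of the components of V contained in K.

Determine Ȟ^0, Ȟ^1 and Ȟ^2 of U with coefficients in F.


Ȟ^0(U;F) ≅ Z^6, Ȟ^1(U;F) ≅ 0 and Ȟ^2(U;F) ≅ 0

nerve of the cover:
  V12={t9} V13={t6} V23={t1,t5}
components per intersection:
  V1: {t6} {t8,t10} {t9}
  V2: {t1,t7} {t2} {t5} {t9}
  V3: {t1} {t3,t4,t6} {t5}
  V12: {t9}
  V13: {t6}
  V23: {t1} {t5}
C dims 10,4; δ0: rk 4, SNF 1^4
Ȟ^0 = (10 − 4) − 0 = 6, so Ȟ^0 ≅ Z^6
Ȟ^1 = (4 − 0) − 4 = 0, so Ȟ^1 ≅ 0
Ȟ^2 = (0 − 0) − 0 = 0, so Ȟ^2 ≅ 0


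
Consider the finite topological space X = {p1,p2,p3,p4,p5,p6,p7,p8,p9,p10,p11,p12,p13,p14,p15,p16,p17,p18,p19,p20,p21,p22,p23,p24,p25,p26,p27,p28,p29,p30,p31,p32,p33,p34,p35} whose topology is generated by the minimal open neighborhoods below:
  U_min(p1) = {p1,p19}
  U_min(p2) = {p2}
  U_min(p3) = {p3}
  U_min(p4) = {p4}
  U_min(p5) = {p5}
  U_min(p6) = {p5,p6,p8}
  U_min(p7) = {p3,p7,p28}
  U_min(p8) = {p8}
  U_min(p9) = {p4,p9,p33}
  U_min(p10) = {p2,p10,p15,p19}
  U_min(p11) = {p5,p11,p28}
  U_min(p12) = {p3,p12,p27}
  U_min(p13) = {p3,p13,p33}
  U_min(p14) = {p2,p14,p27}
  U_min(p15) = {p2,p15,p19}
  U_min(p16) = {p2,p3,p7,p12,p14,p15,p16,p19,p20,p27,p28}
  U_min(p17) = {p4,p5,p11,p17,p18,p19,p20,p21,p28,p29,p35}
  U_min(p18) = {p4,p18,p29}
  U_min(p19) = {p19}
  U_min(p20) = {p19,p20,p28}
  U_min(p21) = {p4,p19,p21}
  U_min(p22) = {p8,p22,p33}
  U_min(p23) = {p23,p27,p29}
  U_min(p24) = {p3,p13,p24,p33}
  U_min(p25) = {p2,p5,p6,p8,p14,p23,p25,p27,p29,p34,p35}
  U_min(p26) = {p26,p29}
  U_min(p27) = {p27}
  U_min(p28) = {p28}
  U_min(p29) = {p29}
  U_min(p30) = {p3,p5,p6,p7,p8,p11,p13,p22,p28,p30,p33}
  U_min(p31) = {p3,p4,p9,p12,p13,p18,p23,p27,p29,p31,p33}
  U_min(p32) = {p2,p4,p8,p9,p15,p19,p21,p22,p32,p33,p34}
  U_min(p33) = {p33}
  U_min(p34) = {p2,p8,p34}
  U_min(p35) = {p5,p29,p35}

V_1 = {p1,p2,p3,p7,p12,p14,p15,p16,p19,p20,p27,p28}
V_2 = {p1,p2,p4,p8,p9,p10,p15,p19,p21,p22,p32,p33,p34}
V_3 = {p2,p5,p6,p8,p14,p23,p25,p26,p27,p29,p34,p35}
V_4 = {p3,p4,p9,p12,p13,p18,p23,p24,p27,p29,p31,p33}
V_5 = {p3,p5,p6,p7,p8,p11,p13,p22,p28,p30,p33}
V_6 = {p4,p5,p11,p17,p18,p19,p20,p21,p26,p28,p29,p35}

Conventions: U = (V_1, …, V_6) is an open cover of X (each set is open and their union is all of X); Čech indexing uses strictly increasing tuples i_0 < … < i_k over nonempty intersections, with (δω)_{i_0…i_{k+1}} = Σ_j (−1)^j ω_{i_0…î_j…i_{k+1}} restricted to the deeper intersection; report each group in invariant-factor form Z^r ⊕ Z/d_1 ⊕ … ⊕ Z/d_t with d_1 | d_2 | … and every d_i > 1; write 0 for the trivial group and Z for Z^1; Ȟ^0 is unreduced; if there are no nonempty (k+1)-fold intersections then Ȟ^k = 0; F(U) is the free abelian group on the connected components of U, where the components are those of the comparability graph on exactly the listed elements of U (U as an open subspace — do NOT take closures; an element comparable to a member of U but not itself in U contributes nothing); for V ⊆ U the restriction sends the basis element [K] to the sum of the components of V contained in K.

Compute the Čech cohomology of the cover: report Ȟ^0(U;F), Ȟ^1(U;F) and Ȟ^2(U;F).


Ȟ^0 ≅ Z, Ȟ^1 ≅ 0 and Ȟ^2 ≅ Z/2

intersection data:
  V12={p1,p2,p15,p19} V13={p2,p14,p27} V14={p3,p12,p27} V15={p3,p7,p28} V16={p19,p20,p28} V23={p2,p8,p34} V24={p4,p9,p33} V25={p8,p22,p33} V26={p4,p19,p21} V34={p23,p27,p29} V35={p5,p6,p8} V36={p5,p26,p29,p35} V45={p3,p13,p33} V46={p4,p18,p29} V56={p5,p11,p28}
  V123={p2} V126={p19} V134={p27} V145={p3} V156={p28} V235={p8} V245={p33} V246={p4} V346={p29} V356={p5}
components per intersection:
  V1: {p1,p2,p3,p7,p12,p14,p15,p16,p19,p20,p27,p28}
  V2: {p1,p2,p4,p8,p9,p10,p15,p19,p21,p22,p32,p33,p34}
  V3: {p2,p5,p6,p8,p14,p23,p25,p26,p27,p29,p34,p35}
  V4: {p3,p4,p9,p12,p13,p18,p23,p24,p27,p29,p31,p33}
  V5: {p3,p5,p6,p7,p8,p11,p13,p22,p28,p30,p33}
  V6: {p4,p5,p11,p17,p18,p19,p20,p21,p26,p28,p29,p35}
  V12: {p1,p2,p15,p19}
  V13: {p2,p14,p27}
  V14: {p3,p12,p27}
  V15: {p3,p7,p28}
  V16: {p19,p20,p28}
  V23: {p2,p8,p34}
  V24: {p4,p9,p33}
  V25: {p8,p22,p33}
  V26: {p4,p19,p21}
  V34: {p23,p27,p29}
  V35: {p5,p6,p8}
  V36: {p5,p26,p29,p35}
  V45: {p3,p13,p33}
  V46: {p4,p18,p29}
  V56: {p5,p11,p28}
  V123: {p2}
  V126: {p19}
  V134: {p27}
  V145: {p3}
  V156: {p28}
  V235: {p8}
  V245: {p33}
  V246: {p4}
  V346: {p29}
  V356: {p5}
C dims 6,15,10; δ0: rk 5, SNF 1^5; δ1: rk 10, SNF 1^9·2
Ȟ^0 = (6 − 5) − 0 = 1, so Ȟ^0 ≅ Z
Ȟ^1 = (15 − 10) − 5 = 0, so Ȟ^1 ≅ 0
Ȟ^2 = (10 − 0) − 10 = 0 plus torsion [2], so Ȟ^2 ≅ Z/2


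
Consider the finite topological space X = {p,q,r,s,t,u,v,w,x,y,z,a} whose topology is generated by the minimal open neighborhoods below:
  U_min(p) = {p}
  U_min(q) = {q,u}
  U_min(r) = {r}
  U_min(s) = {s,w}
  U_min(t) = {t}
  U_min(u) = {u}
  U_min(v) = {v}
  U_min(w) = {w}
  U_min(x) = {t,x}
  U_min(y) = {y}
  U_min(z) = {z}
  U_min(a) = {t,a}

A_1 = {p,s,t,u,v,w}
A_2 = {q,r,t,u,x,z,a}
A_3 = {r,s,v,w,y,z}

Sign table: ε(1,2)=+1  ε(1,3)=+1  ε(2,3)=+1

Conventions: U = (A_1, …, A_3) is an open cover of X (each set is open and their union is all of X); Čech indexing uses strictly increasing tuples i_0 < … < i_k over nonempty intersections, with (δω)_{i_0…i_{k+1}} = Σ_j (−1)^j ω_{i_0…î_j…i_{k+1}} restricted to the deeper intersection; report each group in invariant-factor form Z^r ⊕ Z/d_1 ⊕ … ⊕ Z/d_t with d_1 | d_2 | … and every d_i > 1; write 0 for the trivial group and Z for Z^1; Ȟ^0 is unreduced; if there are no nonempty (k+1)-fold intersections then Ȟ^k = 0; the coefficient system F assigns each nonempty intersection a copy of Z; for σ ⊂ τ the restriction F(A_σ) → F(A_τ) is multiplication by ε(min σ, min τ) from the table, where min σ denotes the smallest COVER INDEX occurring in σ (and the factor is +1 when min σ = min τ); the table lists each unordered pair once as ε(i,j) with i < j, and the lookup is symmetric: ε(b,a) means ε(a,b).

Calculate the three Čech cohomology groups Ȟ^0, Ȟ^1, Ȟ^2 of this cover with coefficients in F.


intersection data:
  A12={t,u} A13={s,v,w} A23={r,z}
C dims 3,3; δ0: rk 2, SNF 1^2
Ȟ^0 = (3 − 2) − 0 = 1, so Ȟ^0 ≅ Z
Ȟ^1 = (3 − 0) − 2 = 1, so Ȟ^1 ≅ Z
Ȟ^2 = (0 − 0) − 0 = 0, so Ȟ^2 ≅ 0

Ȟ^0 ≅ Z, Ȟ^1 ≅ Z, Ȟ^2 ≅ 0


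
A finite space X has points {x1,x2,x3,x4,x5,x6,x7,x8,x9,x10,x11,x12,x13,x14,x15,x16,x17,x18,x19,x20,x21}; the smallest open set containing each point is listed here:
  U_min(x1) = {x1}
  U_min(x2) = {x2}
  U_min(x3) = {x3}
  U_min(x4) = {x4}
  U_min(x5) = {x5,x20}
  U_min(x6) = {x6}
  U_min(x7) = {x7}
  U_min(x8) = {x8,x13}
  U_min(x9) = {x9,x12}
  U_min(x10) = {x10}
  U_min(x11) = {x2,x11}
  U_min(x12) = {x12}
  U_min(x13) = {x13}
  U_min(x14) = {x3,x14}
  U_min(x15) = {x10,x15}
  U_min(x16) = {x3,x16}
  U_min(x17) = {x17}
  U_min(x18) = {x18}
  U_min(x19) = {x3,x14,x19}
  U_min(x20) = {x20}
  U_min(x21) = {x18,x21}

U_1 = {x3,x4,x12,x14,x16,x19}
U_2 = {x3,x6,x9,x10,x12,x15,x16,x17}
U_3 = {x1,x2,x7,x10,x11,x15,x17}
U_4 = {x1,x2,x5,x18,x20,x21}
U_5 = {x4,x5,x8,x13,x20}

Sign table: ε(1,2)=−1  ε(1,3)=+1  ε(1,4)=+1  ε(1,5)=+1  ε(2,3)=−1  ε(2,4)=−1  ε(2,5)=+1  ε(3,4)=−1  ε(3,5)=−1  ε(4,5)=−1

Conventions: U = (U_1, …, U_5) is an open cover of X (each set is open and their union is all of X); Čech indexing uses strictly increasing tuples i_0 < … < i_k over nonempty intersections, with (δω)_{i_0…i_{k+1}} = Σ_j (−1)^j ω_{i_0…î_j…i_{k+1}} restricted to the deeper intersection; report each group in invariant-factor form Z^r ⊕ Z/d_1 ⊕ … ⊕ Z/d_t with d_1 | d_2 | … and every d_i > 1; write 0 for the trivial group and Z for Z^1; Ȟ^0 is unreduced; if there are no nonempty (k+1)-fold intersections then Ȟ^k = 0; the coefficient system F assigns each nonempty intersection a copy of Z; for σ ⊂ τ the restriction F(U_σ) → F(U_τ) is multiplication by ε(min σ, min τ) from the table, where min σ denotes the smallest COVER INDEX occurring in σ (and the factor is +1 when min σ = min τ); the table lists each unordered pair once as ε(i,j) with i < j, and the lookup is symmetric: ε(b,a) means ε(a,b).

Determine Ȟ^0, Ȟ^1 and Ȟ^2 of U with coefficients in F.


nonempty intersections:
  U12={x3,x12,x16} U15={x4} U23={x10,x15,x17} U34={x1,x2} U45={x5,x20}
C dims 5,5; δ0: rk 4, SNF 1^4
Ȟ^0: (5−4)−0=1 ⇒ Z
Ȟ^1: (5−0)−4=1 ⇒ Z
Ȟ^2: (0−0)−0=0 ⇒ 0

Ȟ^0 ≅ Z, Ȟ^1 ≅ Z, Ȟ^2 ≅ 0


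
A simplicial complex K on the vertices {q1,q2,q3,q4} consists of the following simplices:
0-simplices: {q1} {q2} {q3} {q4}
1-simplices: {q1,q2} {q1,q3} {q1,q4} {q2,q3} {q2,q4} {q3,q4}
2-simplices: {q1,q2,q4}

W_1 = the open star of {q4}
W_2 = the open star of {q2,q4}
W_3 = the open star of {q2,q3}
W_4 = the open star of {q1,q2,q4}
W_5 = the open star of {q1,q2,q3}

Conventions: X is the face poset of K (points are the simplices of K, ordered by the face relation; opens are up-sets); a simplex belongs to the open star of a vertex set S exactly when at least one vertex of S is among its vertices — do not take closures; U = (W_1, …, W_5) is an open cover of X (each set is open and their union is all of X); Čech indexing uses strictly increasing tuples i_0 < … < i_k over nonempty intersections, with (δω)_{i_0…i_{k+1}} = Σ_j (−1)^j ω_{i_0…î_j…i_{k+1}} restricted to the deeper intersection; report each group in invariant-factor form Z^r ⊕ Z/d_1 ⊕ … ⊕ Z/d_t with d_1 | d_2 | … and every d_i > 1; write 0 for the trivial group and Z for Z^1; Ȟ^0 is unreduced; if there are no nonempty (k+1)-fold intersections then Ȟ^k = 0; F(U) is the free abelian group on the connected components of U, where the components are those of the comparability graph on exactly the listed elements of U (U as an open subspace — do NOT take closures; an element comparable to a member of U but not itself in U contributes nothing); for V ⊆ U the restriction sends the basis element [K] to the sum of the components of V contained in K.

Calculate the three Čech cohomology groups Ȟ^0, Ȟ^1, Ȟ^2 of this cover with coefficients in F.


Ȟ^0 = Z, Ȟ^1 = Z, Ȟ^2 = 0

nerve simplices:
  W1={{q4},{q1,q4},{q2,q4},{q3,q4},{q1,q2,q4}} W2={{q2},{q4},{q1,q2},{q1,q4},{q2,q3},{q2,q4},{q3,q4},{q1,q2,q4}} W3={{q2},{q3},{q1,q2},{q1,q3},{q2,q3},{q2,q4},{q3,q4},{q1,q2,q4}} W4={{q1},{q2},{q4},{q1,q2},{q1,q3},{q1,q4},{q2,q3},{q2,q4},{q3,q4},{q1,q2,q4}} W5={{q1},{q2},{q3},{q1,q2},{q1,q3},{q1,q4},{q2,q3},{q2,q4},{q3,q4},{q1,q2,q4}}
  W12={{q4},{q1,q4},{q2,q4},{q3,q4},{q1,q2,q4}} W13={{q2,q4},{q3,q4},{q1,q2,q4}} W14={{q4},{q1,q4},{q2,q4},{q3,q4},{q1,q2,q4}} W15={{q1,q4},{q2,q4},{q3,q4},{q1,q2,q4}} W23={{q2},{q1,q2},{q2,q3},{q2,q4},{q3,q4},{q1,q2,q4}} W24={{q2},{q4},{q1,q2},{q1,q4},{q2,q3},{q2,q4},{q3,q4},{q1,q2,q4}} W25={{q2},{q1,q2},{q1,q4},{q2,q3},{q2,q4},{q3,q4},{q1,q2,q4}} W34={{q2},{q1,q2},{q1,q3},{q2,q3},{q2,q4},{q3,q4},{q1,q2,q4}} W35={{q2},{q3},{q1,q2},{q1,q3},{q2,q3},{q2,q4},{q3,q4},{q1,q2,q4}} W45={{q1},{q2},{q1,q2},{q1,q3},{q1,q4},{q2,q3},{q2,q4},{q3,q4},{q1,q2,q4}}
  W123={{q2,q4},{q3,q4},{q1,q2,q4}} W124={{q4},{q1,q4},{q2,q4},{q3,q4},{q1,q2,q4}} W125={{q1,q4},{q2,q4},{q3,q4},{q1,q2,q4}} W134={{q2,q4},{q3,q4},{q1,q2,q4}} W135={{q2,q4},{q3,q4},{q1,q2,q4}} W145={{q1,q4},{q2,q4},{q3,q4},{q1,q2,q4}} W234={{q2},{q1,q2},{q2,q3},{q2,q4},{q3,q4},{q1,q2,q4}} W235={{q2},{q1,q2},{q2,q3},{q2,q4},{q3,q4},{q1,q2,q4}} W245={{q2},{q1,q2},{q1,q4},{q2,q3},{q2,q4},{q3,q4},{q1,q2,q4}} W345={{q2},{q1,q2},{q1,q3},{q2,q3},{q2,q4},{q3,q4},{q1,q2,q4}}
  W1234={{q2,q4},{q3,q4},{q1,q2,q4}} W1235={{q2,q4},{q3,q4},{q1,q2,q4}} W1245={{q1,q4},{q2,q4},{q3,q4},{q1,q2,q4}} W1345={{q2,q4},{q3,q4},{q1,q2,q4}} W2345={{q2},{q1,q2},{q2,q3},{q2,q4},{q3,q4},{q1,q2,q4}}
  W12345={{q2,q4},{q3,q4},{q1,q2,q4}}
components per intersection:
  W1: {{q4},{q1,q4},{q2,q4},{q3,q4},{q1,q2,q4}}
  W2: {{q2},{q4},{q1,q2},{q1,q4},{q2,q3},{q2,q4},{q3,q4},{q1,q2,q4}}
  W3: {{q2},{q3},{q1,q2},{q1,q3},{q2,q3},{q2,q4},{q3,q4},{q1,q2,q4}}
  W4: {{q1},{q2},{q4},{q1,q2},{q1,q3},{q1,q4},{q2,q3},{q2,q4},{q3,q4},{q1,q2,q4}}
  W5: {{q1},{q2},{q3},{q1,q2},{q1,q3},{q1,q4},{q2,q3},{q2,q4},{q3,q4},{q1,q2,q4}}
  W12: {{q4},{q1,q4},{q2,q4},{q3,q4},{q1,q2,q4}}
  W13: {{q2,q4},{q1,q2,q4}} {{q3,q4}}
  W14: {{q4},{q1,q4},{q2,q4},{q3,q4},{q1,q2,q4}}
  W15: {{q1,q4},{q2,q4},{q1,q2,q4}} {{q3,q4}}
  W23: {{q2},{q1,q2},{q2,q3},{q2,q4},{q1,q2,q4}} {{q3,q4}}
  W24: {{q2},{q4},{q1,q2},{q1,q4},{q2,q3},{q2,q4},{q3,q4},{q1,q2,q4}}
  W25: {{q2},{q1,q2},{q1,q4},{q2,q3},{q2,q4},{q1,q2,q4}} {{q3,q4}}
  W34: {{q2},{q1,q2},{q2,q3},{q2,q4},{q1,q2,q4}} {{q1,q3}} {{q3,q4}}
  W35: {{q2},{q3},{q1,q2},{q1,q3},{q2,q3},{q2,q4},{q3,q4},{q1,q2,q4}}
  W45: {{q1},{q2},{q1,q2},{q1,q3},{q1,q4},{q2,q3},{q2,q4},{q1,q2,q4}} {{q3,q4}}
  W123: {{q2,q4},{q1,q2,q4}} {{q3,q4}}
  W124: {{q4},{q1,q4},{q2,q4},{q3,q4},{q1,q2,q4}}
  W125: {{q1,q4},{q2,q4},{q1,q2,q4}} {{q3,q4}}
  W134: {{q2,q4},{q1,q2,q4}} {{q3,q4}}
  W135: {{q2,q4},{q1,q2,q4}} {{q3,q4}}
  W145: {{q1,q4},{q2,q4},{q1,q2,q4}} {{q3,q4}}
  W234: {{q2},{q1,q2},{q2,q3},{q2,q4},{q1,q2,q4}} {{q3,q4}}
  W235: {{q2},{q1,q2},{q2,q3},{q2,q4},{q1,q2,q4}} {{q3,q4}}
  W245: {{q2},{q1,q2},{q1,q4},{q2,q3},{q2,q4},{q1,q2,q4}} {{q3,q4}}
  W345: {{q2},{q1,q2},{q2,q3},{q2,q4},{q1,q2,q4}} {{q1,q3}} {{q3,q4}}
  W1234: {{q2,q4},{q1,q2,q4}} {{q3,q4}}
  W1235: {{q2,q4},{q1,q2,q4}} {{q3,q4}}
  W1245: {{q1,q4},{q2,q4},{q1,q2,q4}} {{q3,q4}}
  W1345: {{q2,q4},{q1,q2,q4}} {{q3,q4}}
  W2345: {{q2},{q1,q2},{q2,q3},{q2,q4},{q1,q2,q4}} {{q3,q4}}
  W12345: {{q2,q4},{q1,q2,q4}} {{q3,q4}}
C dims 5,17,20,10; δ0: rk 4, SNF 1^4; δ1: rk 12, SNF 1^12; δ2: rk 8, SNF 1^8
degree 0: 5−4−0 = 1 → Ȟ^0 ≅ Z
degree 1: 17−12−4 = 1 → Ȟ^1 ≅ Z
degree 2: 20−8−12 = 0 → Ȟ^2 ≅ 0


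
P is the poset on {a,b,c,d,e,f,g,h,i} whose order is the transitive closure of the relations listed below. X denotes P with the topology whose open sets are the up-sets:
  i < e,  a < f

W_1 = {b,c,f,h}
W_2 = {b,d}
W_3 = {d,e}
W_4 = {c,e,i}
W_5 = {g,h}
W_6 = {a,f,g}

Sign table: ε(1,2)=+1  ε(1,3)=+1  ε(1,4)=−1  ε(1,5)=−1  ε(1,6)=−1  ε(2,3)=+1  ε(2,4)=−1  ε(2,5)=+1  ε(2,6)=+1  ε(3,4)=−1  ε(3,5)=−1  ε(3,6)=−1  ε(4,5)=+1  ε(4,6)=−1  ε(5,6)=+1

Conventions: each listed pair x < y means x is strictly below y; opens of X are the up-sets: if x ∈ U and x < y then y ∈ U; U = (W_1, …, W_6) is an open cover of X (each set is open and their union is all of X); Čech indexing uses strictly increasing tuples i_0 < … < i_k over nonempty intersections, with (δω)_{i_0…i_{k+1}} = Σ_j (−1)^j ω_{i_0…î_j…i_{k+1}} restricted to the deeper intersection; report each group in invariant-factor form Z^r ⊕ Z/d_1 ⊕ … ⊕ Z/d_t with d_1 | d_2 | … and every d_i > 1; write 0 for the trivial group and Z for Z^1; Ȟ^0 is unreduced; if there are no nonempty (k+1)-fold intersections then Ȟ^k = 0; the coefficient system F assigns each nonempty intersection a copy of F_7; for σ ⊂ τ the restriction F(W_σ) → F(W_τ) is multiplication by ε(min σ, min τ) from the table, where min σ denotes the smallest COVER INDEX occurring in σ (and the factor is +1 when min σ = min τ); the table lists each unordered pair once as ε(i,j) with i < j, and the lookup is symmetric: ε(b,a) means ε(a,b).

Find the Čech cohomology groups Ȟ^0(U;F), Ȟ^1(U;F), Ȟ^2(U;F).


Ȟ^0 = Z/7, Ȟ^1 = Z/7 ⊕ Z/7 and Ȟ^2 = 0

intersection data:
  W12={b} W14={c} W15={h} W16={f} W23={d} W34={e} W56={g}
C dims 6,7; δ0: rk_F7 5
Ȟ^0 = (6 − 5) − 0 = 1, so Ȟ^0 ≅ Z/7
Ȟ^1 = (7 − 0) − 5 = 2, so Ȟ^1 ≅ Z/7 ⊕ Z/7
Ȟ^2 = (0 − 0) − 0 = 0, so Ȟ^2 ≅ 0


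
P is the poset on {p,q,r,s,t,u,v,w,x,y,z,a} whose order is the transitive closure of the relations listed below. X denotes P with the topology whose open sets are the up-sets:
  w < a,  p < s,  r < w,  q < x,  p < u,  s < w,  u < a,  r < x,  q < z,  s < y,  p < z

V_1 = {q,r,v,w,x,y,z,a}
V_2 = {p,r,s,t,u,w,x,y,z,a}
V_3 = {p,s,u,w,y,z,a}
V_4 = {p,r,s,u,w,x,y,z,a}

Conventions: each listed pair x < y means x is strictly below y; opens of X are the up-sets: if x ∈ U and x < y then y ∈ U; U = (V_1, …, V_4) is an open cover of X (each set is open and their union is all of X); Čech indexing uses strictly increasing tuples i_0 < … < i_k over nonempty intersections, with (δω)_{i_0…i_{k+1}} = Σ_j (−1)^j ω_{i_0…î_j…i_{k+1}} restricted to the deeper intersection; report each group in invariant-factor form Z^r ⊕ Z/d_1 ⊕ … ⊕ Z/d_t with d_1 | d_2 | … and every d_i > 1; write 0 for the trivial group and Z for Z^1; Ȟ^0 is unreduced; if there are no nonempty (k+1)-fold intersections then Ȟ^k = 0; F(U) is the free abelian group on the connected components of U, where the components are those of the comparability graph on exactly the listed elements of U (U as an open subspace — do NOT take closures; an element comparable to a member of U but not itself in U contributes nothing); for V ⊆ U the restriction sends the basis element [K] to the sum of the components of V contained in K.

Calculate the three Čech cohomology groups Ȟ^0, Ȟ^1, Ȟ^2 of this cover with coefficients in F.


nonempty intersections:
  V12={r,w,x,y,z,a} V13={w,y,z,a} V14={r,w,x,y,z,a} V23={p,s,u,w,y,z,a} V24={p,r,s,u,w,x,y,z,a} V34={p,s,u,w,y,z,a}
  V123={w,y,z,a} V124={r,w,x,y,z,a} V134={w,y,z,a} V234={p,s,u,w,y,z,a}
  V1234={w,y,z,a}
components per intersection:
  V1: {q,r,w,x,z,a} {v} {y}
  V2: {p,r,s,u,w,x,y,z,a} {t}
  V3: {p,s,u,w,y,z,a}
  V4: {p,r,s,u,w,x,y,z,a}
  V12: {r,w,x,a} {y} {z}
  V13: {w,a} {y} {z}
  V14: {r,w,x,a} {y} {z}
  V23: {p,s,u,w,y,z,a}
  V24: {p,r,s,u,w,x,y,z,a}
  V34: {p,s,u,w,y,z,a}
  V123: {w,a} {y} {z}
  V124: {r,w,x,a} {y} {z}
  V134: {w,a} {y} {z}
  V234: {p,s,u,w,y,z,a}
  V1234: {w,a} {y} {z}
C dims 7,12,10,3; δ0: rk 4, SNF 1^4; δ1: rk 7, SNF 1^7; δ2: rk 3, SNF 1^3
Ȟ^0: (7−4)−0=3 ⇒ Z^3
Ȟ^1: (12−7)−4=1 ⇒ Z
Ȟ^2: (10−3)−7=0 ⇒ 0

Ȟ^0 = Z^3, Ȟ^1 = Z and Ȟ^2 = 0


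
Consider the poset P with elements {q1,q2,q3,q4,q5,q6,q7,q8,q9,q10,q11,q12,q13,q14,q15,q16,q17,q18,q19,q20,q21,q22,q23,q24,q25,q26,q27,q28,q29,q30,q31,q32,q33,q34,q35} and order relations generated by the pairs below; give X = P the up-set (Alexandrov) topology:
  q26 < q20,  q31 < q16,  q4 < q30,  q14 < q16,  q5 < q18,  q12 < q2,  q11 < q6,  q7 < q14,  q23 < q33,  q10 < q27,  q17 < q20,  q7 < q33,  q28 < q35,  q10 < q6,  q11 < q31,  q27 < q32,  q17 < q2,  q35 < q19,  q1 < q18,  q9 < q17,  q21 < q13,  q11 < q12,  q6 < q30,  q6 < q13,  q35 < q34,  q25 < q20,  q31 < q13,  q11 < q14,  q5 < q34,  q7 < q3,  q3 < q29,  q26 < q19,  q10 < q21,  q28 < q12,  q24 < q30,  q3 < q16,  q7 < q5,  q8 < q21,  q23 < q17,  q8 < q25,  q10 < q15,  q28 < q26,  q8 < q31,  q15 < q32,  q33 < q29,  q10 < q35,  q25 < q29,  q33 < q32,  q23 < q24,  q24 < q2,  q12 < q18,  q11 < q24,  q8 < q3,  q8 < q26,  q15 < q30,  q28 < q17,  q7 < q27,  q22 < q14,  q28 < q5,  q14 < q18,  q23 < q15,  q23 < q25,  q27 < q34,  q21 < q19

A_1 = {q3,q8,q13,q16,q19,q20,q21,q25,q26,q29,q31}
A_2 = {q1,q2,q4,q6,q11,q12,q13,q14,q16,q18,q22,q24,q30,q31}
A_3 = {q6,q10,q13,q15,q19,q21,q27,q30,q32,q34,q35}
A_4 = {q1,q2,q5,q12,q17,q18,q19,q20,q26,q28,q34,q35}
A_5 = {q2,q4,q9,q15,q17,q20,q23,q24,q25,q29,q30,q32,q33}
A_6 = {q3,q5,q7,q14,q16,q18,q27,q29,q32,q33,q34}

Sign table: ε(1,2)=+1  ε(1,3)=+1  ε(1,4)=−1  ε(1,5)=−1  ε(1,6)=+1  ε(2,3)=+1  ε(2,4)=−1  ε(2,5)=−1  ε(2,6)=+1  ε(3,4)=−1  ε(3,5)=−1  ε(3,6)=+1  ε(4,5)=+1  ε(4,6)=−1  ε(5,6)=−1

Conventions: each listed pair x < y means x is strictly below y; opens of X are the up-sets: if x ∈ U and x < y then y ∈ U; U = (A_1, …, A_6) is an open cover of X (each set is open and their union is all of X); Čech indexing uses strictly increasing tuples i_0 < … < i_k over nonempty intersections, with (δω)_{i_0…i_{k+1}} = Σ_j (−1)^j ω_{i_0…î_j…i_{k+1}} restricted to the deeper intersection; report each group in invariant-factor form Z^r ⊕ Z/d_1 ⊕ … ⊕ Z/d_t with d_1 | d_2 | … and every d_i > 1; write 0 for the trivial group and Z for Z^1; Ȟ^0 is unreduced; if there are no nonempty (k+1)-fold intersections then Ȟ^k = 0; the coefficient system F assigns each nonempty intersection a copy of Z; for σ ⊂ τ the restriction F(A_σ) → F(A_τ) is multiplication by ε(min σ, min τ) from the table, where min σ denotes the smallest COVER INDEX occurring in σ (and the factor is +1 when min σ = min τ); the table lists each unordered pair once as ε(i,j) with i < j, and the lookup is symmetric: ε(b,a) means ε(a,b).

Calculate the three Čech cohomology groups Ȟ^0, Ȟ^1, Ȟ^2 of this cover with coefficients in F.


nerve simplices:
  A12={q13,q16,q31} A13={q13,q19,q21} A14={q19,q20,q26} A15={q20,q25,q29} A16={q3,q16,q29} A23={q6,q13,q30} A24={q1,q2,q12,q18} A25={q2,q4,q24,q30} A26={q14,q16,q18} A34={q19,q34,q35} A35={q15,q30,q32} A36={q27,q32,q34} A45={q2,q17,q20} A46={q5,q18,q34} A56={q29,q32,q33}
  A123={q13} A126={q16} A134={q19} A145={q20} A156={q29} A235={q30} A245={q2} A246={q18} A346={q34} A356={q32}
C dims 6,15,10; δ0: rk 5, SNF 1^5; δ1: rk 10, SNF 1^9·2
degree 0: 6−5−0 = 1 → Ȟ^0 ≅ Z
degree 1: 15−10−5 = 0 → Ȟ^1 ≅ 0
degree 2: 10−0−10 = 0 plus torsion [2] → Ȟ^2 ≅ Z/2

Ȟ^0 ≅ Z; Ȟ^1 ≅ 0; Ȟ^2 ≅ Z/2


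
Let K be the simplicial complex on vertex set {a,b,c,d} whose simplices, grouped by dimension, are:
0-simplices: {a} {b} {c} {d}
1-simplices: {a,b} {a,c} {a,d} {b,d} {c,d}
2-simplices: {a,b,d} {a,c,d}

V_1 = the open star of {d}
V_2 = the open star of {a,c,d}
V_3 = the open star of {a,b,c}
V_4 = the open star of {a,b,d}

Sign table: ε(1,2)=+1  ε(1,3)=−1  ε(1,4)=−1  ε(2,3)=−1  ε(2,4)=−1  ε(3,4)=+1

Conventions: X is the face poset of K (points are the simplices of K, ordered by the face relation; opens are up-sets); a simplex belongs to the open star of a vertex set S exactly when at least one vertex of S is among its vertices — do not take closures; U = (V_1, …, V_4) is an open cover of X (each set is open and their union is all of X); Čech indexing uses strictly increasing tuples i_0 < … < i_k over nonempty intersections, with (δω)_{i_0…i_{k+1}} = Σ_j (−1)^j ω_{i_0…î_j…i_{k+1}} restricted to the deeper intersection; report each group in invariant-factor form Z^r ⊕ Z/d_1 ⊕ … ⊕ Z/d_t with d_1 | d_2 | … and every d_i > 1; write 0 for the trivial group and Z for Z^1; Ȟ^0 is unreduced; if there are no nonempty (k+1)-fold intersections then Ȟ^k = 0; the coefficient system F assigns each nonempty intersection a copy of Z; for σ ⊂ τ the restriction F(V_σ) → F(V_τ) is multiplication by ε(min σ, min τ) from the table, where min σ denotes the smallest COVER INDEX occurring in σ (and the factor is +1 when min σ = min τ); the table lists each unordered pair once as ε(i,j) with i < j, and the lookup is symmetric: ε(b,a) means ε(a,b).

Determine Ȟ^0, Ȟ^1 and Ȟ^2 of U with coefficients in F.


nerve of the cover:
  V1={{d},{a,d},{b,d},{c,d},{a,b,d},{a,c,d}} V2={{a},{c},{d},{a,b},{a,c},{a,d},{b,d},{c,d},{a,b,d},{a,c,d}} V3={{a},{b},{c},{a,b},{a,c},{a,d},{b,d},{c,d},{a,b,d},{a,c,d}} V4={{a},{b},{d},{a,b},{a,c},{a,d},{b,d},{c,d},{a,b,d},{a,c,d}}
  V12={{d},{a,d},{b,d},{c,d},{a,b,d},{a,c,d}} V13={{a,d},{b,d},{c,d},{a,b,d},{a,c,d}} V14={{d},{a,d},{b,d},{c,d},{a,b,d},{a,c,d}} V23={{a},{c},{a,b},{a,c},{a,d},{b,d},{c,d},{a,b,d},{a,c,d}} V24={{a},{d},{a,b},{a,c},{a,d},{b,d},{c,d},{a,b,d},{a,c,d}} V34={{a},{b},{a,b},{a,c},{a,d},{b,d},{c,d},{a,b,d},{a,c,d}}
  V123={{a,d},{b,d},{c,d},{a,b,d},{a,c,d}} V124={{d},{a,d},{b,d},{c,d},{a,b,d},{a,c,d}} V134={{a,d},{b,d},{c,d},{a,b,d},{a,c,d}} V234={{a},{a,b},{a,c},{a,d},{b,d},{c,d},{a,b,d},{a,c,d}}
  V1234={{a,d},{b,d},{c,d},{a,b,d},{a,c,d}}
C dims 4,6,4,1; δ0: rk 3, SNF 1^3; δ1: rk 3, SNF 1^3; δ2: rk 1, SNF 1^1
Ȟ^0 = (4 − 3) − 0 = 1, so Ȟ^0 ≅ Z
Ȟ^1 = (6 − 3) − 3 = 0, so Ȟ^1 ≅ 0
Ȟ^2 = (4 − 1) − 3 = 0, so Ȟ^2 ≅ 0

Ȟ^0 ≅ Z, Ȟ^1 ≅ 0, Ȟ^2 ≅ 0


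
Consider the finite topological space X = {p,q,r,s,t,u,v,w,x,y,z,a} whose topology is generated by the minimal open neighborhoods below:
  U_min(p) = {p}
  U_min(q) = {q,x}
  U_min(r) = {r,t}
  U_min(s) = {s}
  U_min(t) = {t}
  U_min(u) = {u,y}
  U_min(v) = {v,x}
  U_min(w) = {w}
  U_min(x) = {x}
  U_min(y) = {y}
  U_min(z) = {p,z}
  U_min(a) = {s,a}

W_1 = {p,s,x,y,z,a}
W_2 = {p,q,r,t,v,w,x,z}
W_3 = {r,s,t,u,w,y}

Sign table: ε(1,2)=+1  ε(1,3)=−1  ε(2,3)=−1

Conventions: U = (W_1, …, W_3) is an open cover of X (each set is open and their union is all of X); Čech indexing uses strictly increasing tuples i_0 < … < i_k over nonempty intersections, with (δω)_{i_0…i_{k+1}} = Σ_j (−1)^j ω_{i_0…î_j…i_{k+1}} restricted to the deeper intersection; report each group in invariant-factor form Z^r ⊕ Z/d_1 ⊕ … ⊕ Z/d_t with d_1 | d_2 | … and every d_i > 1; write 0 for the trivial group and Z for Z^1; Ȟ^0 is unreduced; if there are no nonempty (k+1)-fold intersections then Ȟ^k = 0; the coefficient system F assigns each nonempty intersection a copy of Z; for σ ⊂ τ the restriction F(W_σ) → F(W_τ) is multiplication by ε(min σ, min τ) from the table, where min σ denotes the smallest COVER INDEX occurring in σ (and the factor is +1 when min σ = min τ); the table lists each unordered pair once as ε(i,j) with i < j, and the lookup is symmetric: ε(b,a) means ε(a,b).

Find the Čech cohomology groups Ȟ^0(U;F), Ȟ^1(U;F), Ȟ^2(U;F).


cover nerve:
  W12={p,x,z} W13={s,y} W23={r,t,w}
C dims 3,3; δ0: rk 2, SNF 1^2
Ȟ^0: (3−2)−0=1 ⇒ Z
Ȟ^1: (3−0)−2=1 ⇒ Z
Ȟ^2: (0−0)−0=0 ⇒ 0

Ȟ^0 = Z, Ȟ^1 = Z, Ȟ^2 = 0


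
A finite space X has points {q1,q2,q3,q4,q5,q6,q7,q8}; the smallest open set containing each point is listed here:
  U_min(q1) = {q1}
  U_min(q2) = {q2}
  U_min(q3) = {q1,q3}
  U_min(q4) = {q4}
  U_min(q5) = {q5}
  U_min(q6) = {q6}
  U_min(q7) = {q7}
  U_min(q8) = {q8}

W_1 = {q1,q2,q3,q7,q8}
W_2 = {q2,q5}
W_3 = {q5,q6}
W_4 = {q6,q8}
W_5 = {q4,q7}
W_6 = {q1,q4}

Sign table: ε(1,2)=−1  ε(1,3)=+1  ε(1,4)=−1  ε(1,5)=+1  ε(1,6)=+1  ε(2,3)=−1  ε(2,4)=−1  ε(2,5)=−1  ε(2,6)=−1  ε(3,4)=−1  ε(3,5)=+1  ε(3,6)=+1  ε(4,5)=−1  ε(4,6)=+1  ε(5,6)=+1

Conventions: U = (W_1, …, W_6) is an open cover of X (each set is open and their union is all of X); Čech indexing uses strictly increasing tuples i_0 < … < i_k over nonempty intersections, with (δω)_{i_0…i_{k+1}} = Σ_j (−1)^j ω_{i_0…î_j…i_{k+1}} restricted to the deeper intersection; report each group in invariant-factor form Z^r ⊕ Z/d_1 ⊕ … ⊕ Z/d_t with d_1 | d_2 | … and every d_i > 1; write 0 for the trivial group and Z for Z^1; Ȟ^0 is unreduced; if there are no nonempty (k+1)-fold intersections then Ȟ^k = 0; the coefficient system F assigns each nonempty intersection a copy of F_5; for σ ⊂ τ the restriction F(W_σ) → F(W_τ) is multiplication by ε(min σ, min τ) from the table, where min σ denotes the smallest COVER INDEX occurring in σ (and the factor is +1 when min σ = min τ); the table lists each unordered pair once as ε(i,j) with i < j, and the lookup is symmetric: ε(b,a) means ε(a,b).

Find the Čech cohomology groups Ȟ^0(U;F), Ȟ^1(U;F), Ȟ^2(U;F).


intersection data:
  W12={q2} W14={q8} W15={q7} W16={q1} W23={q5} W34={q6} W56={q4}
C dims 6,7; δ0: rk_F5 5
Ȟ^0 = (6 − 5) − 0 = 1, so Ȟ^0 ≅ Z/5
Ȟ^1 = (7 − 0) − 5 = 2, so Ȟ^1 ≅ Z/5 ⊕ Z/5
Ȟ^2 = (0 − 0) − 0 = 0, so Ȟ^2 ≅ 0

Ȟ^0 = Z/5; Ȟ^1 = Z/5 ⊕ Z/5; Ȟ^2 = 0


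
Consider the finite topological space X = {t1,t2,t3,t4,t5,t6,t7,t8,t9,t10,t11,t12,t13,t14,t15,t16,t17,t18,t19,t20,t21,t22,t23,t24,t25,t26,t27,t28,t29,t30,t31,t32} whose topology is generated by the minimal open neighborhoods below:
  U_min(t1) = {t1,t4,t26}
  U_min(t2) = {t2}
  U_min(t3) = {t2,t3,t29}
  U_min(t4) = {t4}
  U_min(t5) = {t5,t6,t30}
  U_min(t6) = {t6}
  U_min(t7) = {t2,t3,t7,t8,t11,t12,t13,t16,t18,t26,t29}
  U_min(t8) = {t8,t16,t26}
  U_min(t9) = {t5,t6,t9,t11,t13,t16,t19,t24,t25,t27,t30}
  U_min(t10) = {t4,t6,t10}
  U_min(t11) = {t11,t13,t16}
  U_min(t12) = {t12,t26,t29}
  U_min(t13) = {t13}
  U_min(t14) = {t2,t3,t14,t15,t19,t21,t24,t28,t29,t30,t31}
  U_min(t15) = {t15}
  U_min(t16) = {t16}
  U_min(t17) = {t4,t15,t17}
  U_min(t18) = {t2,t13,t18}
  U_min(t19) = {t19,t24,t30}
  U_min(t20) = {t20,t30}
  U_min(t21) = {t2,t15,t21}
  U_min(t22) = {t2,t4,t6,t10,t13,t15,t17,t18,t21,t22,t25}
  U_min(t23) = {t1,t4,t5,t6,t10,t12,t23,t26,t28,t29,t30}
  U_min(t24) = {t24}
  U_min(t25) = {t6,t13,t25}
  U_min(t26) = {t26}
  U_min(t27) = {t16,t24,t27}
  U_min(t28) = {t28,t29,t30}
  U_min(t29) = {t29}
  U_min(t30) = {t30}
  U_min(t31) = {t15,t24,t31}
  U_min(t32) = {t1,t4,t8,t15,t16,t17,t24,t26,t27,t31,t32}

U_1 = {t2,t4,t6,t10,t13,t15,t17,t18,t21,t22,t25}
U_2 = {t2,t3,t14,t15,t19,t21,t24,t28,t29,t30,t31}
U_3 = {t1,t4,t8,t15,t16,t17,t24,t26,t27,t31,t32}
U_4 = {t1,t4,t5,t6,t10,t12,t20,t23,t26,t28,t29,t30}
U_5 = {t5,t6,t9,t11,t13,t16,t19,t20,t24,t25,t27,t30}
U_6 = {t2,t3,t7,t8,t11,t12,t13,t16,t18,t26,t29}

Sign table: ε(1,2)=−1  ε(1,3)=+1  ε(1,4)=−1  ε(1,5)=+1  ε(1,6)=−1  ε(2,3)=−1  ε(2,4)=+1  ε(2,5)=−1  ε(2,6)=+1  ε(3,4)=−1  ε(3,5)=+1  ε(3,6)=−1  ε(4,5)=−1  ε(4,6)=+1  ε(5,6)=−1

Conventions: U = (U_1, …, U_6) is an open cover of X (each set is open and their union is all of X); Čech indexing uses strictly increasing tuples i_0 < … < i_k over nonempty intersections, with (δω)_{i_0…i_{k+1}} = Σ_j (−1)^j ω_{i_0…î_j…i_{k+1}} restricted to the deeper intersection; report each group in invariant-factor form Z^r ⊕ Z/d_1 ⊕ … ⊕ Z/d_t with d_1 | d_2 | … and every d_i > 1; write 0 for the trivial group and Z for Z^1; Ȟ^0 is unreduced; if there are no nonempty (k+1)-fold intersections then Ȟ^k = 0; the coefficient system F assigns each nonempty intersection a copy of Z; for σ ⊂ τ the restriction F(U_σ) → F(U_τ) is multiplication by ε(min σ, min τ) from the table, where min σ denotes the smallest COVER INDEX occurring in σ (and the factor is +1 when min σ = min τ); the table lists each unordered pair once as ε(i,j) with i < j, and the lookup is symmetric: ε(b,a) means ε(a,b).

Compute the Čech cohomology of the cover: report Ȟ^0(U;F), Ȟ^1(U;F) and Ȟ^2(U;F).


nonempty overlaps:
  U12={t2,t15,t21} U13={t4,t15,t17} U14={t4,t6,t10} U15={t6,t13,t25} U16={t2,t13,t18} U23={t15,t24,t31} U24={t28,t29,t30} U25={t19,t24,t30} U26={t2,t3,t29} U34={t1,t4,t26} U35={t16,t24,t27} U36={t8,t16,t26} U45={t5,t6,t20,t30} U46={t12,t26,t29} U56={t11,t13,t16}
  U123={t15} U126={t2} U134={t4} U145={t6} U156={t13} U235={t24} U245={t30} U246={t29} U346={t26} U356={t16}
C dims 6,15,10; δ0: rk 5, SNF 1^5; δ1: rk 10, SNF 1^9·2
degree 0: 6−5−0 = 1 → Ȟ^0 ≅ Z
degree 1: 15−10−5 = 0 → Ȟ^1 ≅ 0
degree 2: 10−0−10 = 0 plus torsion [2] → Ȟ^2 ≅ Z/2

Ȟ^0 ≅ Z, Ȟ^1 ≅ 0 and Ȟ^2 ≅ Z/2


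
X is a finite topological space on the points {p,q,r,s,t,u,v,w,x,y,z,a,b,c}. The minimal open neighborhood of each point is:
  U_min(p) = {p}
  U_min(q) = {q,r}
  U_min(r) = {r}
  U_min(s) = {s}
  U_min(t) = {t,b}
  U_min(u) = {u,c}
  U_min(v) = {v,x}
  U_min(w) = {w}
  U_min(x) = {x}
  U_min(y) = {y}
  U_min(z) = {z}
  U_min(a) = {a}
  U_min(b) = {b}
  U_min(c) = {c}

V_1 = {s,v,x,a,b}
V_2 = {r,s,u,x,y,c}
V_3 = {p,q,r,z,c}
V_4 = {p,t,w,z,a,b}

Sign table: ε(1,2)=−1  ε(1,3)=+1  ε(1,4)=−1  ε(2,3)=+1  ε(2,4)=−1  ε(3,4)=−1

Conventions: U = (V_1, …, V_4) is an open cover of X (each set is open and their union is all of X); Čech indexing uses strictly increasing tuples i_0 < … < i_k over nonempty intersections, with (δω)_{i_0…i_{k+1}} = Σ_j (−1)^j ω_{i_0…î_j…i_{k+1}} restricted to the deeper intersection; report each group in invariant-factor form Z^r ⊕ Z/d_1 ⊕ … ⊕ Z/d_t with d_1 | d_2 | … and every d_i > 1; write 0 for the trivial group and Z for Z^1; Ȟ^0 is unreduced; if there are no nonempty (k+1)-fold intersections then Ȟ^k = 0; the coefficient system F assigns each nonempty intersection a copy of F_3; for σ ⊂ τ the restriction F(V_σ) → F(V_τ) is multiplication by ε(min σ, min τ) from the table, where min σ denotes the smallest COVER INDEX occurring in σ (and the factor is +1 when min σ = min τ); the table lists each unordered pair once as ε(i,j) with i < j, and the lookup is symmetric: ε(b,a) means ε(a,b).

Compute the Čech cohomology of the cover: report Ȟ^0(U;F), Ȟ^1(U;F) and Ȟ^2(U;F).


nerve of the cover:
  V12={s,x} V14={a,b} V23={r,c} V34={p,z}
C dims 4,4; δ0: rk_F3 4
Ȟ^0 = (4 − 4) − 0 = 0, so Ȟ^0 ≅ 0
Ȟ^1 = (4 − 0) − 4 = 0, so Ȟ^1 ≅ 0
Ȟ^2 = (0 − 0) − 0 = 0, so Ȟ^2 ≅ 0

Ȟ^0 = 0; Ȟ^1 = 0; Ȟ^2 = 0


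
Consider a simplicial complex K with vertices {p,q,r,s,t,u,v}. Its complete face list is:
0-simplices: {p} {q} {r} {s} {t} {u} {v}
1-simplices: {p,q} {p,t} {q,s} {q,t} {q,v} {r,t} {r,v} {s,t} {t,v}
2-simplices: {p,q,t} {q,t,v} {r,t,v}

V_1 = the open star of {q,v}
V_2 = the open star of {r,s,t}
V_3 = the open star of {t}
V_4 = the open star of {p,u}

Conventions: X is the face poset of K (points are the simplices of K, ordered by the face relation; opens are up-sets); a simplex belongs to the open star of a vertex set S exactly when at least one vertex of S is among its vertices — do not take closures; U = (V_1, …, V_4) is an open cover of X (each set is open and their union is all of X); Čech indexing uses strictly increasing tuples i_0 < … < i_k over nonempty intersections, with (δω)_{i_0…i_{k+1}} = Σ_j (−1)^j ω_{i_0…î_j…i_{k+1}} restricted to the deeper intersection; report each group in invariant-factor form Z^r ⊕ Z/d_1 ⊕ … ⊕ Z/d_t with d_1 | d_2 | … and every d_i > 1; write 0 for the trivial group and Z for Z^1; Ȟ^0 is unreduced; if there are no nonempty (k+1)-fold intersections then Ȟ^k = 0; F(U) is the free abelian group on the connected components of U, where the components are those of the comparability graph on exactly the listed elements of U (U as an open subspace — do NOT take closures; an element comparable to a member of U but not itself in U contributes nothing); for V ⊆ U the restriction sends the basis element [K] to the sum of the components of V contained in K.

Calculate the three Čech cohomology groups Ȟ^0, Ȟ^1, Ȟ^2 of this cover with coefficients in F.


Ȟ^0 ≅ Z^2,  Ȟ^1 ≅ Z,  Ȟ^2 ≅ 0

nonempty intersections:
  V1={{q},{v},{p,q},{q,s},{q,t},{q,v},{r,v},{t,v},{p,q,t},{q,t,v},{r,t,v}} V2={{r},{s},{t},{p,t},{q,s},{q,t},{r,t},{r,v},{s,t},{t,v},{p,q,t},{q,t,v},{r,t,v}} V3={{t},{p,t},{q,t},{r,t},{s,t},{t,v},{p,q,t},{q,t,v},{r,t,v}} V4={{p},{u},{p,q},{p,t},{p,q,t}}
  V12={{q,s},{q,t},{r,v},{t,v},{p,q,t},{q,t,v},{r,t,v}} V13={{q,t},{t,v},{p,q,t},{q,t,v},{r,t,v}} V14={{p,q},{p,q,t}} V23={{t},{p,t},{q,t},{r,t},{s,t},{t,v},{p,q,t},{q,t,v},{r,t,v}} V24={{p,t},{p,q,t}} V34={{p,t},{p,q,t}}
  V123={{q,t},{t,v},{p,q,t},{q,t,v},{r,t,v}} V124={{p,q,t}} V134={{p,q,t}} V234={{p,t},{p,q,t}}
  V1234={{p,q,t}}
components per intersection:
  V1: {{q},{v},{p,q},{q,s},{q,t},{q,v},{r,v},{t,v},{p,q,t},{q,t,v},{r,t,v}}
  V2: {{r},{s},{t},{p,t},{q,s},{q,t},{r,t},{r,v},{s,t},{t,v},{p,q,t},{q,t,v},{r,t,v}}
  V3: {{t},{p,t},{q,t},{r,t},{s,t},{t,v},{p,q,t},{q,t,v},{r,t,v}}
  V4: {{p},{p,q},{p,t},{p,q,t}} {{u}}
  V12: {{q,s}} {{q,t},{r,v},{t,v},{p,q,t},{q,t,v},{r,t,v}}
  V13: {{q,t},{t,v},{p,q,t},{q,t,v},{r,t,v}}
  V14: {{p,q},{p,q,t}}
  V23: {{t},{p,t},{q,t},{r,t},{s,t},{t,v},{p,q,t},{q,t,v},{r,t,v}}
  V24: {{p,t},{p,q,t}}
  V34: {{p,t},{p,q,t}}
  V123: {{q,t},{t,v},{p,q,t},{q,t,v},{r,t,v}}
  V124: {{p,q,t}}
  V134: {{p,q,t}}
  V234: {{p,t},{p,q,t}}
  V1234: {{p,q,t}}
C dims 5,7,4,1; δ0: rk 3, SNF 1^3; δ1: rk 3, SNF 1^3; δ2: rk 1, SNF 1^1
Ȟ^0: (5−3)−0=2 ⇒ Z^2
Ȟ^1: (7−3)−3=1 ⇒ Z
Ȟ^2: (4−1)−3=0 ⇒ 0
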